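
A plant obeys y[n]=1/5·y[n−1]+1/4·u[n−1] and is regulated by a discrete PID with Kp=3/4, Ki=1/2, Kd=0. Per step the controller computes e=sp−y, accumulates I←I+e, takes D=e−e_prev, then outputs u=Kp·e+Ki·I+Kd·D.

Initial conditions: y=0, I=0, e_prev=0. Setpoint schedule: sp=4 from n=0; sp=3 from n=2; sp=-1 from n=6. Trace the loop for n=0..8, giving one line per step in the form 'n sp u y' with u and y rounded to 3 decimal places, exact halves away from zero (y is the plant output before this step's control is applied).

0 4 5.000 0.000
1 4 5.438 1.250
2 3 5.113 1.609
3 3 5.820 1.600
4 3 6.301 1.775
5 3 6.720 1.930
6 -1 2.085 2.066
7 -1 1.966 0.934
8 -1 1.319 0.679

(exact arithmetic carried between steps; '≈' marks a value shown rounded to 6 d.p. or computed from one; I and e_prev carry over from the previous line; the table rounds u and y to 3 d.p., halves away from zero)
n=0: y=0, sp=4, e=sp−y=4; I=4, D=e−e_prev=4; u=3/4·4+1/2·4+0·4=5; next y=1/5·0+1/4·5=1.25
n=1: y=1.25, sp=4, e=sp−y=2.75; I=6.75, D=e−e_prev=-1.25; u=3/4·2.75+1/2·6.75+0·(-1.25)=5.4375; next y=1/5·1.25+1/4·5.4375=1.609375
n=2: y=1.609375, sp=3, e=sp−y=1.390625; I=8.140625, D=e−e_prev=-1.359375; u=3/4·1.390625+1/2·8.140625+0·(-1.359375)≈5.113281; next y=1/5·1.609375+1/4·5.113281≈1.600195
n=3: y≈1.600195, sp=3, e=sp−y≈1.399805; I≈9.540430, D=e−e_prev≈0.009180; u=3/4·1.399805+1/2·9.540430+0·0.009180≈5.820068; next y=1/5·1.600195+1/4·5.820068≈1.775056
n=4: y≈1.775056, sp=3, e=sp−y≈1.224944; I≈10.765374, D=e−e_prev≈-0.174861; u=3/4·1.224944+1/2·10.765374+0·(-0.174861)≈6.301395; next y=1/5·1.775056+1/4·6.301395≈1.930360
n=5: y≈1.930360, sp=3, e=sp−y≈1.069640; I≈11.835014, D=e−e_prev≈-0.155304; u=3/4·1.069640+1/2·11.835014+0·(-0.155304)≈6.719737; next y=1/5·1.930360+1/4·6.719737≈2.066006
n=6: y≈2.066006, sp=-1, e=sp−y≈-3.066006; I≈8.769007, D=e−e_prev≈-4.135646; u=3/4·(-3.066006)+1/2·8.769007+0·(-4.135646)≈2.084999; next y=1/5·2.066006+1/4·2.084999≈0.934451
n=7: y≈0.934451, sp=-1, e=sp−y≈-1.934451; I≈6.834556, D=e−e_prev≈1.131555; u=3/4·(-1.934451)+1/2·6.834556+0·1.131555≈1.966440; next y=1/5·0.934451+1/4·1.966440≈0.678500
n=8: y≈0.678500, sp=-1, e=sp−y≈-1.678500; I≈5.156056, D=e−e_prev≈0.255951; u=3/4·(-1.678500)+1/2·5.156056+0·0.255951≈1.319153; next y=1/5·0.678500+1/4·1.319153≈0.465488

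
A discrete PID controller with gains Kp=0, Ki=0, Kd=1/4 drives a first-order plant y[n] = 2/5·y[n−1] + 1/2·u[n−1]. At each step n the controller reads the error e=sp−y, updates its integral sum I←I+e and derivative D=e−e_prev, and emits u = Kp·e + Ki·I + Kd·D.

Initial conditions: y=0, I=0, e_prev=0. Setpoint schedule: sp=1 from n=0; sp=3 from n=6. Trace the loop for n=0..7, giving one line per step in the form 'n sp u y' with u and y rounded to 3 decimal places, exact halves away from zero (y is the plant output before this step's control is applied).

(exact arithmetic carried between steps; '≈' marks a value shown rounded to 6 d.p. or computed from one; I and e_prev carry over from the previous line; the table rounds u and y to 3 d.p., halves away from zero)
n=0: y=0, sp=1, e=sp−y=1; I=1, D=e−e_prev=1; u=0·1+0·1+1/4·1=0.25; next y=2/5·0+1/2·0.25=0.125
n=1: y=0.125, sp=1, e=sp−y=0.875; I=1.875, D=e−e_prev=-0.125; u=0·0.875+0·1.875+1/4·(-0.125)=-0.03125; next y=2/5·0.125+1/2·(-0.03125)=0.034375
n=2: y=0.034375, sp=1, e=sp−y=0.965625; I=2.840625, D=e−e_prev=0.090625; u=0·0.965625+0·2.840625+1/4·0.090625≈0.022656; next y=2/5·0.034375+1/2·0.022656≈0.025078
n=3: y≈0.025078, sp=1, e=sp−y≈0.974922; I≈3.815547, D=e−e_prev≈0.009297; u=0·0.974922+0·3.815547+1/4·0.009297≈0.002324; next y=2/5·0.025078+1/2·0.002324≈0.011193
n=4: y≈0.011193, sp=1, e=sp−y≈0.988807; I≈4.804354, D=e−e_prev≈0.013885; u=0·0.988807+0·4.804354+1/4·0.013885≈0.003471; next y=2/5·0.011193+1/2·0.003471≈0.006213
n=5: y≈0.006213, sp=1, e=sp−y≈0.993787; I≈5.798141, D=e−e_prev≈0.004980; u=0·0.993787+0·5.798141+1/4·0.004980≈0.001245; next y=2/5·0.006213+1/2·0.001245≈0.003108
n=6: y≈0.003108, sp=3, e=sp−y≈2.996892; I≈8.795033, D=e−e_prev≈2.003105; u=0·2.996892+0·8.795033+1/4·2.003105≈0.500776; next y=2/5·0.003108+1/2·0.500776≈0.251631
n=7: y≈0.251631, sp=3, e=sp−y≈2.748369; I≈11.543402, D=e−e_prev≈-0.248524; u=0·2.748369+0·11.543402+1/4·(-0.248524)≈-0.062131; next y=2/5·0.251631+1/2·(-0.062131)≈0.069587

0 1 0.250 0.000
1 1 -0.031 0.125
2 1 0.023 0.034
3 1 0.002 0.025
4 1 0.003 0.011
5 1 0.001 0.006
6 3 0.501 0.003
7 3 -0.062 0.252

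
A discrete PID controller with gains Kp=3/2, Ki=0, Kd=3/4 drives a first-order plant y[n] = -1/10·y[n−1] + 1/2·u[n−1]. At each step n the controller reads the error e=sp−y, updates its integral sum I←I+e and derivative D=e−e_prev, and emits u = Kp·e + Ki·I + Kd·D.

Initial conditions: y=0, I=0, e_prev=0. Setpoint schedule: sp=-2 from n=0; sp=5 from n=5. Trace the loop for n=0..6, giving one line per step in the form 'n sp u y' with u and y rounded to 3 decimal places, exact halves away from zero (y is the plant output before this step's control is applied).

0 -2 -4.500 0.000
1 -2 2.063 -2.250
2 -2 -7.514 1.256
3 -2 6.678 -3.883
4 -2 -14.299 3.727
5 5 32.470 -7.522
6 5 -36.363 16.987

(exact arithmetic carried between steps; '≈' marks a value shown rounded to 6 d.p. or computed from one; I and e_prev carry over from the previous line; the table rounds u and y to 3 d.p., halves away from zero)
n=0: y=0, sp=-2, e=sp−y=-2; I=-2, D=e−e_prev=-2; u=3/2·(-2)+0·(-2)+3/4·(-2)=-4.5; next y=-1/10·0+1/2·(-4.5)=-2.25
n=1: y=-2.25, sp=-2, e=sp−y=0.25; I=-1.75, D=e−e_prev=2.25; u=3/2·0.25+0·(-1.75)+3/4·2.25=2.0625; next y=-1/10·(-2.25)+1/2·2.0625=1.25625
n=2: y=1.25625, sp=-2, e=sp−y=-3.25625; I=-5.00625, D=e−e_prev=-3.50625; u=3/2·(-3.25625)+0·(-5.00625)+3/4·(-3.50625)≈-7.514063; next y=-1/10·1.25625+1/2·(-7.514063)≈-3.882656
n=3: y≈-3.882656, sp=-2, e=sp−y≈1.882656; I≈-3.123594, D=e−e_prev≈5.138906; u=3/2·1.882656+0·(-3.123594)+3/4·5.138906≈6.678164; next y=-1/10·(-3.882656)+1/2·6.678164≈3.727348
n=4: y≈3.727348, sp=-2, e=sp−y≈-5.727348; I≈-8.850941, D=e−e_prev≈-7.610004; u=3/2·(-5.727348)+0·(-8.850941)+3/4·(-7.610004)≈-14.298524; next y=-1/10·3.727348+1/2·(-14.298524)≈-7.521997
n=5: y≈-7.521997, sp=5, e=sp−y≈12.521997; I≈3.671056, D=e−e_prev≈18.249345; u=3/2·12.521997+0·3.671056+3/4·18.249345≈32.470004; next y=-1/10·(-7.521997)+1/2·32.470004≈16.987202
n=6: y≈16.987202, sp=5, e=sp−y≈-11.987202; I≈-8.316146, D=e−e_prev≈-24.509199; u=3/2·(-11.987202)+0·(-8.316146)+3/4·(-24.509199)≈-36.362701; next y=-1/10·16.987202+1/2·(-36.362701)≈-19.880071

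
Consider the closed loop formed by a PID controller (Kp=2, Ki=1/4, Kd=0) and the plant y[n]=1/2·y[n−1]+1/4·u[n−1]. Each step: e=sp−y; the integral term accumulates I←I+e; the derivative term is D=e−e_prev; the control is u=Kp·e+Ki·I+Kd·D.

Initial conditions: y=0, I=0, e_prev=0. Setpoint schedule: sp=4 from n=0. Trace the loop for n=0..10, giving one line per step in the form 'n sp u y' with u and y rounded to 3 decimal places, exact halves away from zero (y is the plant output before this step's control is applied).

(exact arithmetic carried between steps; '≈' marks a value shown rounded to 6 d.p. or computed from one; I and e_prev carry over from the previous line; the table rounds u and y to 3 d.p., halves away from zero)
n=0: y=0, sp=4, e=sp−y=4; I=4, D=e−e_prev=4; u=2·4+1/4·4+0·4=9; next y=1/2·0+1/4·9=2.25
n=1: y=2.25, sp=4, e=sp−y=1.75; I=5.75, D=e−e_prev=-2.25; u=2·1.75+1/4·5.75+0·(-2.25)=4.9375; next y=1/2·2.25+1/4·4.9375=2.359375
n=2: y=2.359375, sp=4, e=sp−y=1.640625; I=7.390625, D=e−e_prev=-0.109375; u=2·1.640625+1/4·7.390625+0·(-0.109375)≈5.128906; next y=1/2·2.359375+1/4·5.128906≈2.461914
n=3: y≈2.461914, sp=4, e=sp−y≈1.538086; I≈8.928711, D=e−e_prev≈-0.102539; u=2·1.538086+1/4·8.928711+0·(-0.102539)≈5.308350; next y=1/2·2.461914+1/4·5.308350≈2.558044
n=4: y≈2.558044, sp=4, e=sp−y≈1.441956; I≈10.370667, D=e−e_prev≈-0.096130; u=2·1.441956+1/4·10.370667+0·(-0.096130)≈5.476578; next y=1/2·2.558044+1/4·5.476578≈2.648167
n=5: y≈2.648167, sp=4, e=sp−y≈1.351833; I≈11.722500, D=e−e_prev≈-0.090122; u=2·1.351833+1/4·11.722500+0·(-0.090122)≈5.634292; next y=1/2·2.648167+1/4·5.634292≈2.732656
n=6: y≈2.732656, sp=4, e=sp−y≈1.267344; I≈12.989844, D=e−e_prev≈-0.084490; u=2·1.267344+1/4·12.989844+0·(-0.084490)≈5.782148; next y=1/2·2.732656+1/4·5.782148≈2.811865
n=7: y≈2.811865, sp=4, e=sp−y≈1.188135; I≈14.177978, D=e−e_prev≈-0.079209; u=2·1.188135+1/4·14.177978+0·(-0.079209)≈5.920764; next y=1/2·2.811865+1/4·5.920764≈2.886124
n=8: y≈2.886124, sp=4, e=sp−y≈1.113876; I≈15.291855, D=e−e_prev≈-0.074258; u=2·1.113876+1/4·15.291855+0·(-0.074258)≈6.050716; next y=1/2·2.886124+1/4·6.050716≈2.955741
n=9: y≈2.955741, sp=4, e=sp−y≈1.044259; I≈16.336114, D=e−e_prev≈-0.069617; u=2·1.044259+1/4·16.336114+0·(-0.069617)≈6.172547; next y=1/2·2.955741+1/4·6.172547≈3.021007
n=10: y≈3.021007, sp=4, e=sp−y≈0.978993; I≈17.315107, D=e−e_prev≈-0.065266; u=2·0.978993+1/4·17.315107+0·(-0.065266)≈6.286762; next y=1/2·3.021007+1/4·6.286762≈3.082194

0 4 9.000 0.000
1 4 4.938 2.250
2 4 5.129 2.359
3 4 5.308 2.462
4 4 5.477 2.558
5 4 5.634 2.648
6 4 5.782 2.733
7 4 5.921 2.812
8 4 6.051 2.886
9 4 6.173 2.956
10 4 6.287 3.021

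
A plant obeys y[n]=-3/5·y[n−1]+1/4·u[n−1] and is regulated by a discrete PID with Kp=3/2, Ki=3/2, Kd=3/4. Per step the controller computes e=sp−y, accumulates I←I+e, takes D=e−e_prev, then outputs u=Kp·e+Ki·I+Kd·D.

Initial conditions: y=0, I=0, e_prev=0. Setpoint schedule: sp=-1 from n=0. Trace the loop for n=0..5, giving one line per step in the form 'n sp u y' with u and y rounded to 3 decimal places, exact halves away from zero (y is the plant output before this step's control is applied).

(exact arithmetic carried between steps; '≈' marks a value shown rounded to 6 d.p. or computed from one; I and e_prev carry over from the previous line; the table rounds u and y to 3 d.p., halves away from zero)
n=0: y=0, sp=-1, e=sp−y=-1; I=-1, D=e−e_prev=-1; u=3/2·(-1)+3/2·(-1)+3/4·(-1)=-3.75; next y=-3/5·0+1/4·(-3.75)=-0.9375
n=1: y=-0.9375, sp=-1, e=sp−y=-0.0625; I=-1.0625, D=e−e_prev=0.9375; u=3/2·(-0.0625)+3/2·(-1.0625)+3/4·0.9375=-0.984375; next y=-3/5·(-0.9375)+1/4·(-0.984375)≈0.316406
n=2: y≈0.316406, sp=-1, e=sp−y≈-1.316406; I≈-2.378906, D=e−e_prev≈-1.253906; u=3/2·(-1.316406)+3/2·(-2.378906)+3/4·(-1.253906)≈-6.483398; next y=-3/5·0.316406+1/4·(-6.483398)≈-1.810693
n=3: y≈-1.810693, sp=-1, e=sp−y≈0.810693; I≈-1.568213, D=e−e_prev≈2.127100; u=3/2·0.810693+3/2·(-1.568213)+3/4·2.127100≈0.459045; next y=-3/5·(-1.810693)+1/4·0.459045≈1.201177
n=4: y≈1.201177, sp=-1, e=sp−y≈-2.201177; I≈-3.769390, D=e−e_prev≈-3.011871; u=3/2·(-2.201177)+3/2·(-3.769390)+3/4·(-3.011871)≈-11.214754; next y=-3/5·1.201177+1/4·(-11.214754)≈-3.524395
n=5: y≈-3.524395, sp=-1, e=sp−y≈2.524395; I≈-1.244995, D=e−e_prev≈4.725572; u=3/2·2.524395+3/2·(-1.244995)+3/4·4.725572≈5.463279; next y=-3/5·(-3.524395)+1/4·5.463279≈3.480457

0 -1 -3.750 0.000
1 -1 -0.984 -0.938
2 -1 -6.483 0.316
3 -1 0.459 -1.811
4 -1 -11.215 1.201
5 -1 5.463 -3.524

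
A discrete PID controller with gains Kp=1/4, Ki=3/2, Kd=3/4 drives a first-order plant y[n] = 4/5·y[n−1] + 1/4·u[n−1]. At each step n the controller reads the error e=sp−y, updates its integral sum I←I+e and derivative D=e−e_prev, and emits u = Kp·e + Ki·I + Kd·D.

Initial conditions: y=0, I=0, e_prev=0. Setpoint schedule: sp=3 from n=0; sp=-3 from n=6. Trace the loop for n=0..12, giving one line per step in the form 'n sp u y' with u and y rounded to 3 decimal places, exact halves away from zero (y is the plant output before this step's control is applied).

0 3 7.500 0.000
1 3 5.063 1.875
2 3 5.930 2.766
3 3 4.626 3.695
4 3 3.237 4.112
5 3 1.914 4.099
6 -3 -13.891 3.758
7 -3 -9.223 -0.466
8 -3 -10.660 -2.679
9 -3 -7.478 -4.808
10 -3 -4.093 -5.716
11 -3 -1.000 -5.596
12 -3 0.811 -4.727

(exact arithmetic carried between steps; '≈' marks a value shown rounded to 6 d.p. or computed from one; I and e_prev carry over from the previous line; the table rounds u and y to 3 d.p., halves away from zero)
n=0: y=0, sp=3, e=sp−y=3; I=3, D=e−e_prev=3; u=1/4·3+3/2·3+3/4·3=7.5; next y=4/5·0+1/4·7.5=1.875
n=1: y=1.875, sp=3, e=sp−y=1.125; I=4.125, D=e−e_prev=-1.875; u=1/4·1.125+3/2·4.125+3/4·(-1.875)=5.0625; next y=4/5·1.875+1/4·5.0625=2.765625
n=2: y=2.765625, sp=3, e=sp−y=0.234375; I=4.359375, D=e−e_prev=-0.890625; u=1/4·0.234375+3/2·4.359375+3/4·(-0.890625)≈5.929688; next y=4/5·2.765625+1/4·5.929688≈3.694922
n=3: y≈3.694922, sp=3, e=sp−y≈-0.694922; I≈3.664453, D=e−e_prev≈-0.929297; u=1/4·(-0.694922)+3/2·3.664453+3/4·(-0.929297)≈4.625977; next y=4/5·3.694922+1/4·4.625977≈4.112432
n=4: y≈4.112432, sp=3, e=sp−y≈-1.112432; I≈2.552021, D=e−e_prev≈-0.417510; u=1/4·(-1.112432)+3/2·2.552021+3/4·(-0.417510)≈3.236792; next y=4/5·4.112432+1/4·3.236792≈4.099143
n=5: y≈4.099143, sp=3, e=sp−y≈-1.099143; I≈1.452878, D=e−e_prev≈0.013288; u=1/4·(-1.099143)+3/2·1.452878+3/4·0.013288≈1.914498; next y=4/5·4.099143+1/4·1.914498≈3.757939
n=6: y≈3.757939, sp=-3, e=sp−y≈-6.757939; I≈-5.305061, D=e−e_prev≈-5.658796; u=1/4·(-6.757939)+3/2·(-5.305061)+3/4·(-5.658796)≈-13.891173; next y=4/5·3.757939+1/4·(-13.891173)≈-0.466442
n=7: y≈-0.466442, sp=-3, e=sp−y≈-2.533558; I≈-7.838619, D=e−e_prev≈4.224381; u=1/4·(-2.533558)+3/2·(-7.838619)+3/4·4.224381≈-9.223032; next y=4/5·(-0.466442)+1/4·(-9.223032)≈-2.678912
n=8: y≈-2.678912, sp=-3, e=sp−y≈-0.321088; I≈-8.159707, D=e−e_prev≈2.212470; u=1/4·(-0.321088)+3/2·(-8.159707)+3/4·2.212470≈-10.660481; next y=4/5·(-2.678912)+1/4·(-10.660481)≈-4.808249
n=9: y≈-4.808249, sp=-3, e=sp−y≈1.808249; I≈-6.351458, D=e−e_prev≈2.129338; u=1/4·1.808249+3/2·(-6.351458)+3/4·2.129338≈-7.478121; next y=4/5·(-4.808249)+1/4·(-7.478121)≈-5.716130
n=10: y≈-5.716130, sp=-3, e=sp−y≈2.716130; I≈-3.635328, D=e−e_prev≈0.907880; u=1/4·2.716130+3/2·(-3.635328)+3/4·0.907880≈-4.093049; next y=4/5·(-5.716130)+1/4·(-4.093049)≈-5.596166
n=11: y≈-5.596166, sp=-3, e=sp−y≈2.596166; I≈-1.039162, D=e−e_prev≈-0.119964; u=1/4·2.596166+3/2·(-1.039162)+3/4·(-0.119964)≈-0.999674; next y=4/5·(-5.596166)+1/4·(-0.999674)≈-4.726851
n=12: y≈-4.726851, sp=-3, e=sp−y≈1.726851; I≈0.687690, D=e−e_prev≈-0.869315; u=1/4·1.726851+3/2·0.687690+3/4·(-0.869315)≈0.811261; next y=4/5·(-4.726851)+1/4·0.811261≈-3.578666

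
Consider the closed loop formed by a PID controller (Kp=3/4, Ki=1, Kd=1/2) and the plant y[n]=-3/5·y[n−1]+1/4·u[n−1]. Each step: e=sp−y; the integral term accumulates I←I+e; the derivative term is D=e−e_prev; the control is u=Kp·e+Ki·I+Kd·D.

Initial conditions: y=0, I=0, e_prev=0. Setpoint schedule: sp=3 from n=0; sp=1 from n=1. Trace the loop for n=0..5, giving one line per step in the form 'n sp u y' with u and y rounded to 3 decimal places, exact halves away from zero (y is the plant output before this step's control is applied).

(exact arithmetic carried between steps; '≈' marks a value shown rounded to 6 d.p. or computed from one; I and e_prev carry over from the previous line; the table rounds u and y to 3 d.p., halves away from zero)
n=0: y=0, sp=3, e=sp−y=3; I=3, D=e−e_prev=3; u=3/4·3+1·3+1/2·3=6.75; next y=-3/5·0+1/4·6.75=1.6875
n=1: y=1.6875, sp=1, e=sp−y=-0.6875; I=2.3125, D=e−e_prev=-3.6875; u=3/4·(-0.6875)+1·2.3125+1/2·(-3.6875)=-0.046875; next y=-3/5·1.6875+1/4·(-0.046875)≈-1.024219
n=2: y≈-1.024219, sp=1, e=sp−y≈2.024219; I≈4.336719, D=e−e_prev≈2.711719; u=3/4·2.024219+1·4.336719+1/2·2.711719≈7.210742; next y=-3/5·(-1.024219)+1/4·7.210742≈2.417217
n=3: y≈2.417217, sp=1, e=sp−y≈-1.417217; I≈2.919502, D=e−e_prev≈-3.441436; u=3/4·(-1.417217)+1·2.919502+1/2·(-3.441436)≈0.135872; next y=-3/5·2.417217+1/4·0.135872≈-1.416362
n=4: y≈-1.416362, sp=1, e=sp−y≈2.416362; I≈5.335864, D=e−e_prev≈3.833579; u=3/4·2.416362+1·5.335864+1/2·3.833579≈9.064925; next y=-3/5·(-1.416362)+1/4·9.064925≈3.116049
n=5: y≈3.116049, sp=1, e=sp−y≈-2.116049; I≈3.219816, D=e−e_prev≈-4.532411; u=3/4·(-2.116049)+1·3.219816+1/2·(-4.532411)≈-0.633426; next y=-3/5·3.116049+1/4·(-0.633426)≈-2.027986

0 3 6.750 0.000
1 1 -0.047 1.688
2 1 7.211 -1.024
3 1 0.136 2.417
4 1 9.065 -1.416
5 1 -0.633 3.116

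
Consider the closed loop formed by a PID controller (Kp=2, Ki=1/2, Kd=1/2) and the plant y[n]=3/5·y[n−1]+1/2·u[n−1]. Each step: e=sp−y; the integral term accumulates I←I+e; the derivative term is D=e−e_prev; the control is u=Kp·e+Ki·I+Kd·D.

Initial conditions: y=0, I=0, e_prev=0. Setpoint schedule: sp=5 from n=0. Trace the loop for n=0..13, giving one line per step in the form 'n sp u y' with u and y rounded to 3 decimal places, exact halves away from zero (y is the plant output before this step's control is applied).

0 5 15.000 0.000
1 5 -7.500 7.500
2 5 15.250 0.750
3 5 -7.975 8.075
4 5 15.803 0.858
5 5 -8.410 8.416
6 5 16.375 0.845
7 5 -8.882 8.694
8 5 16.952 0.776
9 5 -9.392 8.941
10 5 17.538 0.669
11 5 -9.937 9.170
12 5 18.138 0.533
13 5 -10.514 9.389

(exact arithmetic carried between steps; '≈' marks a value shown rounded to 6 d.p. or computed from one; I and e_prev carry over from the previous line; the table rounds u and y to 3 d.p., halves away from zero)
n=0: y=0, sp=5, e=sp−y=5; I=5, D=e−e_prev=5; u=2·5+1/2·5+1/2·5=15; next y=3/5·0+1/2·15=7.5
n=1: y=7.5, sp=5, e=sp−y=-2.5; I=2.5, D=e−e_prev=-7.5; u=2·(-2.5)+1/2·2.5+1/2·(-7.5)=-7.5; next y=3/5·7.5+1/2·(-7.5)=0.75
n=2: y=0.75, sp=5, e=sp−y=4.25; I=6.75, D=e−e_prev=6.75; u=2·4.25+1/2·6.75+1/2·6.75=15.25; next y=3/5·0.75+1/2·15.25=8.075
n=3: y=8.075, sp=5, e=sp−y=-3.075; I=3.675, D=e−e_prev=-7.325; u=2·(-3.075)+1/2·3.675+1/2·(-7.325)=-7.975; next y=3/5·8.075+1/2·(-7.975)=0.8575
n=4: y=0.8575, sp=5, e=sp−y=4.1425; I=7.8175, D=e−e_prev=7.2175; u=2·4.1425+1/2·7.8175+1/2·7.2175=15.8025; next y=3/5·0.8575+1/2·15.8025=8.41575
n=5: y=8.41575, sp=5, e=sp−y=-3.41575; I=4.40175, D=e−e_prev=-7.55825; u=2·(-3.41575)+1/2·4.40175+1/2·(-7.55825)=-8.40975; next y=3/5·8.41575+1/2·(-8.40975)=0.844575
n=6: y=0.844575, sp=5, e=sp−y=4.155425; I=8.557175, D=e−e_prev=7.571175; u=2·4.155425+1/2·8.557175+1/2·7.571175=16.375025; next y=3/5·0.844575+1/2·16.375025≈8.694258
n=7: y≈8.694258, sp=5, e=sp−y≈-3.694258; I≈4.862918, D=e−e_prev≈-7.849683; u=2·(-3.694258)+1/2·4.862918+1/2·(-7.849683)≈-8.881898; next y=3/5·8.694258+1/2·(-8.881898)≈0.775606
n=8: y≈0.775606, sp=5, e=sp−y≈4.224394; I≈9.087312, D=e−e_prev≈7.918652; u=2·4.224394+1/2·9.087312+1/2·7.918652≈16.951770; next y=3/5·0.775606+1/2·16.951770≈8.941249
n=9: y≈8.941249, sp=5, e=sp−y≈-3.941249; I≈5.146063, D=e−e_prev≈-8.165643; u=2·(-3.941249)+1/2·5.146063+1/2·(-8.165643)≈-9.392287; next y=3/5·8.941249+1/2·(-9.392287)≈0.668606
n=10: y≈0.668606, sp=5, e=sp−y≈4.331394; I≈9.477458, D=e−e_prev≈8.272643; u=2·4.331394+1/2·9.477458+1/2·8.272643≈17.537839; next y=3/5·0.668606+1/2·17.537839≈9.170083
n=11: y≈9.170083, sp=5, e=sp−y≈-4.170083; I≈5.307375, D=e−e_prev≈-8.501477; u=2·(-4.170083)+1/2·5.307375+1/2·(-8.501477)≈-9.937217; next y=3/5·9.170083+1/2·(-9.937217)≈0.533441
n=12: y≈0.533441, sp=5, e=sp−y≈4.466559; I≈9.773933, D=e−e_prev≈8.636642; u=2·4.466559+1/2·9.773933+1/2·8.636642≈18.138405; next y=3/5·0.533441+1/2·18.138405≈9.389267
n=13: y≈9.389267, sp=5, e=sp−y≈-4.389267; I≈5.384666, D=e−e_prev≈-8.855826; u=2·(-4.389267)+1/2·5.384666+1/2·(-8.855826)≈-10.514114; next y=3/5·9.389267+1/2·(-10.514114)≈0.376503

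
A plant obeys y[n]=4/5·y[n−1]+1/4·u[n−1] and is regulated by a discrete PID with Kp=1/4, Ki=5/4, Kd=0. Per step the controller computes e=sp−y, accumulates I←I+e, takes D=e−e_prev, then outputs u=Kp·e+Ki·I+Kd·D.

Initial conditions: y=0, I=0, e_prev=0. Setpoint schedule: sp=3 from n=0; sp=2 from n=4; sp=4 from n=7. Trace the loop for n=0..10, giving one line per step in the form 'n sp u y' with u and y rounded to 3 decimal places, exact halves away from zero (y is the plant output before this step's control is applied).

(exact arithmetic carried between steps; '≈' marks a value shown rounded to 6 d.p. or computed from one; I and e_prev carry over from the previous line; the table rounds u and y to 3 d.p., halves away from zero)
n=0: y=0, sp=3, e=sp−y=3; I=3, D=e−e_prev=3; u=1/4·3+5/4·3+0·3=4.5; next y=4/5·0+1/4·4.5=1.125
n=1: y=1.125, sp=3, e=sp−y=1.875; I=4.875, D=e−e_prev=-1.125; u=1/4·1.875+5/4·4.875+0·(-1.125)=6.5625; next y=4/5·1.125+1/4·6.5625=2.540625
n=2: y=2.540625, sp=3, e=sp−y=0.459375; I=5.334375, D=e−e_prev=-1.415625; u=1/4·0.459375+5/4·5.334375+0·(-1.415625)≈6.782813; next y=4/5·2.540625+1/4·6.782813≈3.728203
n=3: y≈3.728203, sp=3, e=sp−y≈-0.728203; I≈4.606172, D=e−e_prev≈-1.187578; u=1/4·(-0.728203)+5/4·4.606172+0·(-1.187578)≈5.575664; next y=4/5·3.728203+1/4·5.575664≈4.376479
n=4: y≈4.376479, sp=2, e=sp−y≈-2.376479; I≈2.229693, D=e−e_prev≈-1.648275; u=1/4·(-2.376479)+5/4·2.229693+0·(-1.648275)≈2.192997; next y=4/5·4.376479+1/4·2.192997≈4.049432
n=5: y≈4.049432, sp=2, e=sp−y≈-2.049432; I≈0.180261, D=e−e_prev≈0.327046; u=1/4·(-2.049432)+5/4·0.180261+0·0.327046≈-0.287031; next y=4/5·4.049432+1/4·(-0.287031)≈3.167788
n=6: y≈3.167788, sp=2, e=sp−y≈-1.167788; I≈-0.987527, D=e−e_prev≈0.881644; u=1/4·(-1.167788)+5/4·(-0.987527)+0·0.881644≈-1.526355; next y=4/5·3.167788+1/4·(-1.526355)≈2.152641
n=7: y≈2.152641, sp=4, e=sp−y≈1.847359; I≈0.859832, D=e−e_prev≈3.015146; u=1/4·1.847359+5/4·0.859832+0·3.015146≈1.536630; next y=4/5·2.152641+1/4·1.536630≈2.106271
n=8: y≈2.106271, sp=4, e=sp−y≈1.893729; I≈2.753561, D=e−e_prev≈0.046371; u=1/4·1.893729+5/4·2.753561+0·0.046371≈3.915384; next y=4/5·2.106271+1/4·3.915384≈2.663862
n=9: y≈2.663862, sp=4, e=sp−y≈1.336138; I≈4.089699, D=e−e_prev≈-0.557592; u=1/4·1.336138+5/4·4.089699+0·(-0.557592)≈5.446158; next y=4/5·2.663862+1/4·5.446158≈3.492630
n=10: y≈3.492630, sp=4, e=sp−y≈0.507370; I≈4.597069, D=e−e_prev≈-0.828767; u=1/4·0.507370+5/4·4.597069+0·(-0.828767)≈5.873179; next y=4/5·3.492630+1/4·5.873179≈4.262398

0 3 4.500 0.000
1 3 6.563 1.125
2 3 6.783 2.541
3 3 5.576 3.728
4 2 2.193 4.376
5 2 -0.287 4.049
6 2 -1.526 3.168
7 4 1.537 2.153
8 4 3.915 2.106
9 4 5.446 2.664
10 4 5.873 3.493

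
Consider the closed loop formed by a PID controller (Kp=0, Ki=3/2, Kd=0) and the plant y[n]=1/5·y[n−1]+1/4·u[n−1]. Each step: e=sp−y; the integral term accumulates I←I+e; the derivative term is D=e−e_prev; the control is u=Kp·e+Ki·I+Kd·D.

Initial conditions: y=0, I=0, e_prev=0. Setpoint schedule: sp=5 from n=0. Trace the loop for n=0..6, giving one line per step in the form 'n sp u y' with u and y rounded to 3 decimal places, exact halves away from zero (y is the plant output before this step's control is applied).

0 5 7.500 0.000
1 5 12.188 1.875
2 5 14.555 3.422
3 5 15.570 4.323
4 5 15.934 4.757
5 5 16.032 4.935
6 5 16.039 4.995

(exact arithmetic carried between steps; '≈' marks a value shown rounded to 6 d.p. or computed from one; I and e_prev carry over from the previous line; the table rounds u and y to 3 d.p., halves away from zero)
n=0: y=0, sp=5, e=sp−y=5; I=5, D=e−e_prev=5; u=0·5+3/2·5+0·5=7.5; next y=1/5·0+1/4·7.5=1.875
n=1: y=1.875, sp=5, e=sp−y=3.125; I=8.125, D=e−e_prev=-1.875; u=0·3.125+3/2·8.125+0·(-1.875)=12.1875; next y=1/5·1.875+1/4·12.1875=3.421875
n=2: y=3.421875, sp=5, e=sp−y=1.578125; I=9.703125, D=e−e_prev=-1.546875; u=0·1.578125+3/2·9.703125+0·(-1.546875)≈14.554688; next y=1/5·3.421875+1/4·14.554688≈4.323047
n=3: y≈4.323047, sp=5, e=sp−y≈0.676953; I≈10.380078, D=e−e_prev≈-0.901172; u=0·0.676953+3/2·10.380078+0·(-0.901172)≈15.570117; next y=1/5·4.323047+1/4·15.570117≈4.757139
n=4: y≈4.757139, sp=5, e=sp−y≈0.242861; I≈10.622939, D=e−e_prev≈-0.434092; u=0·0.242861+3/2·10.622939+0·(-0.434092)≈15.934409; next y=1/5·4.757139+1/4·15.934409≈4.935030
n=5: y≈4.935030, sp=5, e=sp−y≈0.064970; I≈10.687909, D=e−e_prev≈-0.177891; u=0·0.064970+3/2·10.687909+0·(-0.177891)≈16.031864; next y=1/5·4.935030+1/4·16.031864≈4.994972
n=6: y≈4.994972, sp=5, e=sp−y≈0.005028; I≈10.692937, D=e−e_prev≈-0.059942; u=0·0.005028+3/2·10.692937+0·(-0.059942)≈16.039406; next y=1/5·4.994972+1/4·16.039406≈5.008846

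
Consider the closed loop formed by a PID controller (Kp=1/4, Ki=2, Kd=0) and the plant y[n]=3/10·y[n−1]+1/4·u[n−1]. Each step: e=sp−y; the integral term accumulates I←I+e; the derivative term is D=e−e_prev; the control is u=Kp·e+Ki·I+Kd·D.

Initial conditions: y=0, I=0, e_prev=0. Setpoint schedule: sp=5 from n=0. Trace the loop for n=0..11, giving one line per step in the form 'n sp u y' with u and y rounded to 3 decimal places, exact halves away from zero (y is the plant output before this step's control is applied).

(exact arithmetic carried between steps; '≈' marks a value shown rounded to 6 d.p. or computed from one; I and e_prev carry over from the previous line; the table rounds u and y to 3 d.p., halves away from zero)
n=0: y=0, sp=5, e=sp−y=5; I=5, D=e−e_prev=5; u=1/4·5+2·5+0·5=11.25; next y=3/10·0+1/4·11.25=2.8125
n=1: y=2.8125, sp=5, e=sp−y=2.1875; I=7.1875, D=e−e_prev=-2.8125; u=1/4·2.1875+2·7.1875+0·(-2.8125)=14.921875; next y=3/10·2.8125+1/4·14.921875≈4.574219
n=2: y≈4.574219, sp=5, e=sp−y≈0.425781; I≈7.613281, D=e−e_prev≈-1.761719; u=1/4·0.425781+2·7.613281+0·(-1.761719)≈15.333008; next y=3/10·4.574219+1/4·15.333008≈5.205518
n=3: y≈5.205518, sp=5, e=sp−y≈-0.205518; I≈7.407764, D=e−e_prev≈-0.631299; u=1/4·(-0.205518)+2·7.407764+0·(-0.631299)≈14.764148; next y=3/10·5.205518+1/4·14.764148≈5.252692
n=4: y≈5.252692, sp=5, e=sp−y≈-0.252692; I≈7.155071, D=e−e_prev≈-0.047175; u=1/4·(-0.252692)+2·7.155071+0·(-0.047175)≈14.246970; next y=3/10·5.252692+1/4·14.246970≈5.137550
n=5: y≈5.137550, sp=5, e=sp−y≈-0.137550; I≈7.017521, D=e−e_prev≈0.115142; u=1/4·(-0.137550)+2·7.017521+0·0.115142≈14.000655; next y=3/10·5.137550+1/4·14.000655≈5.041429
n=6: y≈5.041429, sp=5, e=sp−y≈-0.041429; I≈6.976092, D=e−e_prev≈0.096121; u=1/4·(-0.041429)+2·6.976092+0·0.096121≈13.941828; next y=3/10·5.041429+1/4·13.941828≈4.997886
n=7: y≈4.997886, sp=5, e=sp−y≈0.002114; I≈6.978207, D=e−e_prev≈0.043543; u=1/4·0.002114+2·6.978207+0·0.043543≈13.956942; next y=3/10·4.997886+1/4·13.956942≈4.988601
n=8: y≈4.988601, sp=5, e=sp−y≈0.011399; I≈6.989606, D=e−e_prev≈0.009284; u=1/4·0.011399+2·6.989606+0·0.009284≈13.982061; next y=3/10·4.988601+1/4·13.982061≈4.992096
n=9: y≈4.992096, sp=5, e=sp−y≈0.007904; I≈6.997510, D=e−e_prev≈-0.003494; u=1/4·0.007904+2·6.997510+0·(-0.003494)≈13.996996; next y=3/10·4.992096+1/4·13.996996≈4.996878
n=10: y≈4.996878, sp=5, e=sp−y≈0.003122; I≈7.000632, D=e−e_prev≈-0.004782; u=1/4·0.003122+2·7.000632+0·(-0.004782)≈14.002045; next y=3/10·4.996878+1/4·14.002045≈4.999575
n=11: y≈4.999575, sp=5, e=sp−y≈0.000425; I≈7.001058, D=e−e_prev≈-0.002697; u=1/4·0.000425+2·7.001058+0·(-0.002697)≈14.002222; next y=3/10·4.999575+1/4·14.002222≈5.000428

0 5 11.250 0.000
1 5 14.922 2.813
2 5 15.333 4.574
3 5 14.764 5.206
4 5 14.247 5.253
5 5 14.001 5.138
6 5 13.942 5.041
7 5 13.957 4.998
8 5 13.982 4.989
9 5 13.997 4.992
10 5 14.002 4.997
11 5 14.002 5.000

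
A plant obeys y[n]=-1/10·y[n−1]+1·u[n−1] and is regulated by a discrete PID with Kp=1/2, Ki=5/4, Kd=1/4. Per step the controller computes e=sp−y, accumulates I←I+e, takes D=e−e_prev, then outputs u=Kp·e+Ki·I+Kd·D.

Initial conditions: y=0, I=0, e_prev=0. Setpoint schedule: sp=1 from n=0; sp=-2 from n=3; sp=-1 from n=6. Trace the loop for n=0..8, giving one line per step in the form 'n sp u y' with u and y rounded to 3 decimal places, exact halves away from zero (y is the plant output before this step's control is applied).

(exact arithmetic carried between steps; '≈' marks a value shown rounded to 6 d.p. or computed from one; I and e_prev carry over from the previous line; the table rounds u and y to 3 d.p., halves away from zero)
n=0: y=0, sp=1, e=sp−y=1; I=1, D=e−e_prev=1; u=1/2·1+5/4·1+1/4·1=2; next y=-1/10·0+1·2=2
n=1: y=2, sp=1, e=sp−y=-1; I=0, D=e−e_prev=-2; u=1/2·(-1)+5/4·0+1/4·(-2)=-1; next y=-1/10·2+1·(-1)=-1.2
n=2: y=-1.2, sp=1, e=sp−y=2.2; I=2.2, D=e−e_prev=3.2; u=1/2·2.2+5/4·2.2+1/4·3.2=4.65; next y=-1/10·(-1.2)+1·4.65=4.77
n=3: y=4.77, sp=-2, e=sp−y=-6.77; I=-4.57, D=e−e_prev=-8.97; u=1/2·(-6.77)+5/4·(-4.57)+1/4·(-8.97)=-11.34; next y=-1/10·4.77+1·(-11.34)=-11.817
n=4: y=-11.817, sp=-2, e=sp−y=9.817; I=5.247, D=e−e_prev=16.587; u=1/2·9.817+5/4·5.247+1/4·16.587=15.614; next y=-1/10·(-11.817)+1·15.614=16.7957
n=5: y=16.7957, sp=-2, e=sp−y=-18.7957; I=-13.5487, D=e−e_prev=-28.6127; u=1/2·(-18.7957)+5/4·(-13.5487)+1/4·(-28.6127)=-33.4869; next y=-1/10·16.7957+1·(-33.4869)=-35.16647
n=6: y=-35.16647, sp=-1, e=sp−y=34.16647; I=20.61777, D=e−e_prev=52.96217; u=1/2·34.16647+5/4·20.61777+1/4·52.96217=56.09599; next y=-1/10·(-35.16647)+1·56.09599=59.612637
n=7: y=59.612637, sp=-1, e=sp−y=-60.612637; I=-39.994867, D=e−e_prev=-94.779107; u=1/2·(-60.612637)+5/4·(-39.994867)+1/4·(-94.779107)=-103.994679; next y=-1/10·59.612637+1·(-103.994679)≈-109.955943
n=8: y≈-109.955943, sp=-1, e=sp−y≈108.955943; I≈68.961076, D=e−e_prev≈169.568580; u=1/2·108.955943+5/4·68.961076+1/4·169.568580≈183.071461; next y=-1/10·(-109.955943)+1·183.071461≈194.067055

0 1 2.000 0.000
1 1 -1.000 2.000
2 1 4.650 -1.200
3 -2 -11.340 4.770
4 -2 15.614 -11.817
5 -2 -33.487 16.796
6 -1 56.096 -35.166
7 -1 -103.995 59.613
8 -1 183.071 -109.956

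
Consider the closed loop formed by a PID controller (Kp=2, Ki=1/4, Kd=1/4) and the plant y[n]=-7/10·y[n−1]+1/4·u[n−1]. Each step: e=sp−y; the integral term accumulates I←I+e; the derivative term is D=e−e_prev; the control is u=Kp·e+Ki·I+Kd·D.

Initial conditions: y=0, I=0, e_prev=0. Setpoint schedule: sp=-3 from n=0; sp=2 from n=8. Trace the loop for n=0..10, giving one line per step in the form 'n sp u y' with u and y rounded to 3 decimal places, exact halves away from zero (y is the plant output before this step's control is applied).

0 -3 -7.500 0.000
1 -3 -2.813 -1.875
2 -3 -9.773 0.609
3 -3 -1.356 -2.870
4 -3 -13.608 1.670
5 -3 1.961 -4.571
6 -3 -19.858 3.690
7 -3 8.628 -7.548
8 2 -18.014 7.440
9 2 26.003 -9.712
10 2 -32.884 13.299

(exact arithmetic carried between steps; '≈' marks a value shown rounded to 6 d.p. or computed from one; I and e_prev carry over from the previous line; the table rounds u and y to 3 d.p., halves away from zero)
n=0: y=0, sp=-3, e=sp−y=-3; I=-3, D=e−e_prev=-3; u=2·(-3)+1/4·(-3)+1/4·(-3)=-7.5; next y=-7/10·0+1/4·(-7.5)=-1.875
n=1: y=-1.875, sp=-3, e=sp−y=-1.125; I=-4.125, D=e−e_prev=1.875; u=2·(-1.125)+1/4·(-4.125)+1/4·1.875=-2.8125; next y=-7/10·(-1.875)+1/4·(-2.8125)=0.609375
n=2: y=0.609375, sp=-3, e=sp−y=-3.609375; I=-7.734375, D=e−e_prev=-2.484375; u=2·(-3.609375)+1/4·(-7.734375)+1/4·(-2.484375)≈-9.773438; next y=-7/10·0.609375+1/4·(-9.773438)≈-2.869922
n=3: y≈-2.869922, sp=-3, e=sp−y≈-0.130078; I≈-7.864453, D=e−e_prev≈3.479297; u=2·(-0.130078)+1/4·(-7.864453)+1/4·3.479297≈-1.356445; next y=-7/10·(-2.869922)+1/4·(-1.356445)≈1.669834
n=4: y≈1.669834, sp=-3, e=sp−y≈-4.669834; I≈-12.534287, D=e−e_prev≈-4.539756; u=2·(-4.669834)+1/4·(-12.534287)+1/4·(-4.539756)≈-13.608179; next y=-7/10·1.669834+1/4·(-13.608179)≈-4.570928
n=5: y≈-4.570928, sp=-3, e=sp−y≈1.570928; I≈-10.963359, D=e−e_prev≈6.240762; u=2·1.570928+1/4·(-10.963359)+1/4·6.240762≈1.961208; next y=-7/10·(-4.570928)+1/4·1.961208≈3.689952
n=6: y≈3.689952, sp=-3, e=sp−y≈-6.689952; I≈-17.653311, D=e−e_prev≈-8.260880; u=2·(-6.689952)+1/4·(-17.653311)+1/4·(-8.260880)≈-19.858452; next y=-7/10·3.689952+1/4·(-19.858452)≈-7.547579
n=7: y≈-7.547579, sp=-3, e=sp−y≈4.547579; I≈-13.105731, D=e−e_prev≈11.237531; u=2·4.547579+1/4·(-13.105731)+1/4·11.237531≈8.628108; next y=-7/10·(-7.547579)+1/4·8.628108≈7.440333
n=8: y≈7.440333, sp=2, e=sp−y≈-5.440333; I≈-18.546064, D=e−e_prev≈-9.987912; u=2·(-5.440333)+1/4·(-18.546064)+1/4·(-9.987912)≈-18.014159; next y=-7/10·7.440333+1/4·(-18.014159)≈-9.711773
n=9: y≈-9.711773, sp=2, e=sp−y≈11.711773; I≈-6.834291, D=e−e_prev≈17.152105; u=2·11.711773+1/4·(-6.834291)+1/4·17.152105≈26.002998; next y=-7/10·(-9.711773)+1/4·26.002998≈13.298990
n=10: y≈13.298990, sp=2, e=sp−y≈-11.298990; I≈-18.133282, D=e−e_prev≈-23.010763; u=2·(-11.298990)+1/4·(-18.133282)+1/4·(-23.010763)≈-32.883992; next y=-7/10·13.298990+1/4·(-32.883992)≈-17.530291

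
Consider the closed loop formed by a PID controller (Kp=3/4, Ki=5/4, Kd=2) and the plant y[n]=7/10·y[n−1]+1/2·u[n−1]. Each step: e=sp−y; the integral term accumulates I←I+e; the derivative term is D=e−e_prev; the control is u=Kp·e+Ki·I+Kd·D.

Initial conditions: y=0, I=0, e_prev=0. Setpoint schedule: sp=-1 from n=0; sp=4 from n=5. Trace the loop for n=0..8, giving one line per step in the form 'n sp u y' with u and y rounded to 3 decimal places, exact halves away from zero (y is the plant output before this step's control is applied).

0 -1 -4.000 0.000
1 -1 4.750 -2.000
2 -1 -9.900 0.975
3 -1 14.551 -4.268
4 -1 -26.073 4.288
5 4 61.720 -10.035
6 4 -94.864 23.836
7 4 166.414 -30.747
8 4 -269.042 61.684

(exact arithmetic carried between steps; '≈' marks a value shown rounded to 6 d.p. or computed from one; I and e_prev carry over from the previous line; the table rounds u and y to 3 d.p., halves away from zero)
n=0: y=0, sp=-1, e=sp−y=-1; I=-1, D=e−e_prev=-1; u=3/4·(-1)+5/4·(-1)+2·(-1)=-4; next y=7/10·0+1/2·(-4)=-2
n=1: y=-2, sp=-1, e=sp−y=1; I=0, D=e−e_prev=2; u=3/4·1+5/4·0+2·2=4.75; next y=7/10·(-2)+1/2·4.75=0.975
n=2: y=0.975, sp=-1, e=sp−y=-1.975; I=-1.975, D=e−e_prev=-2.975; u=3/4·(-1.975)+5/4·(-1.975)+2·(-2.975)=-9.9; next y=7/10·0.975+1/2·(-9.9)=-4.2675
n=3: y=-4.2675, sp=-1, e=sp−y=3.2675; I=1.2925, D=e−e_prev=5.2425; u=3/4·3.2675+5/4·1.2925+2·5.2425=14.55125; next y=7/10·(-4.2675)+1/2·14.55125=4.288375
n=4: y=4.288375, sp=-1, e=sp−y=-5.288375; I=-3.995875, D=e−e_prev=-8.555875; u=3/4·(-5.288375)+5/4·(-3.995875)+2·(-8.555875)=-26.072875; next y=7/10·4.288375+1/2·(-26.072875)=-10.034575
n=5: y=-10.034575, sp=4, e=sp−y=14.034575; I=10.0387, D=e−e_prev=19.32295; u=3/4·14.034575+5/4·10.0387+2·19.32295≈61.720206; next y=7/10·(-10.034575)+1/2·61.720206≈23.835901
n=6: y≈23.835901, sp=4, e=sp−y≈-19.835901; I≈-9.797201, D=e−e_prev≈-33.870476; u=3/4·(-19.835901)+5/4·(-9.797201)+2·(-33.870476)≈-94.864378; next y=7/10·23.835901+1/2·(-94.864378)≈-30.747058
n=7: y≈-30.747058, sp=4, e=sp−y≈34.747058; I≈24.949858, D=e−e_prev≈54.582959; u=3/4·34.747058+5/4·24.949858+2·54.582959≈166.413534; next y=7/10·(-30.747058)+1/2·166.413534≈61.683826
n=8: y≈61.683826, sp=4, e=sp−y≈-57.683826; I≈-32.733968, D=e−e_prev≈-92.430884; u=3/4·(-57.683826)+5/4·(-32.733968)+2·(-92.430884)≈-269.042099; next y=7/10·61.683826+1/2·(-269.042099)≈-91.342371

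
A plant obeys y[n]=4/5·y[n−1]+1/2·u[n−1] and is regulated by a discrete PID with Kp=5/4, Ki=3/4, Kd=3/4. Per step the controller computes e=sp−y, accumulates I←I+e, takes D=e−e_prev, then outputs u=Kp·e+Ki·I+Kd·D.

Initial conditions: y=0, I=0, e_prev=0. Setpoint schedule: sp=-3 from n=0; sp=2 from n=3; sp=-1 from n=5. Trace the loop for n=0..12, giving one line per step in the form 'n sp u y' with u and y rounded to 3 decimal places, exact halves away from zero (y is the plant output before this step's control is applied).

0 -3 -8.250 0.000
1 -3 3.094 -4.125
2 -3 -5.679 -1.753
3 2 15.759 -4.242
4 2 -9.178 4.486
5 -1 2.340 -1.000
6 -1 -3.292 0.370
7 -1 1.438 -1.350
8 -1 -2.309 -0.361
9 -1 0.930 -1.443
10 -1 -1.622 -0.690
11 -1 0.561 -1.363
12 -1 -1.193 -0.809

(exact arithmetic carried between steps; '≈' marks a value shown rounded to 6 d.p. or computed from one; I and e_prev carry over from the previous line; the table rounds u and y to 3 d.p., halves away from zero)
n=0: y=0, sp=-3, e=sp−y=-3; I=-3, D=e−e_prev=-3; u=5/4·(-3)+3/4·(-3)+3/4·(-3)=-8.25; next y=4/5·0+1/2·(-8.25)=-4.125
n=1: y=-4.125, sp=-3, e=sp−y=1.125; I=-1.875, D=e−e_prev=4.125; u=5/4·1.125+3/4·(-1.875)+3/4·4.125=3.09375; next y=4/5·(-4.125)+1/2·3.09375=-1.753125
n=2: y=-1.753125, sp=-3, e=sp−y=-1.246875; I=-3.121875, D=e−e_prev=-2.371875; u=5/4·(-1.246875)+3/4·(-3.121875)+3/4·(-2.371875)≈-5.678906; next y=4/5·(-1.753125)+1/2·(-5.678906)≈-4.241953
n=3: y≈-4.241953, sp=2, e=sp−y≈6.241953; I≈3.120078, D=e−e_prev≈7.488828; u=5/4·6.241953+3/4·3.120078+3/4·7.488828≈15.759121; next y=4/5·(-4.241953)+1/2·15.759121≈4.485998
n=4: y≈4.485998, sp=2, e=sp−y≈-2.485998; I≈0.634080, D=e−e_prev≈-8.727951; u=5/4·(-2.485998)+3/4·0.634080+3/4·(-8.727951)≈-9.177901; next y=4/5·4.485998+1/2·(-9.177901)≈-1.000152
n=5: y≈-1.000152, sp=-1, e=sp−y≈0.000152; I≈0.634232, D=e−e_prev≈2.486150; u=5/4·0.000152+3/4·0.634232+3/4·2.486150≈2.340477; next y=4/5·(-1.000152)+1/2·2.340477≈0.370117
n=6: y≈0.370117, sp=-1, e=sp−y≈-1.370117; I≈-0.735885, D=e−e_prev≈-1.370269; u=5/4·(-1.370117)+3/4·(-0.735885)+3/4·(-1.370269)≈-3.292261; next y=4/5·0.370117+1/2·(-3.292261)≈-1.350037
n=7: y≈-1.350037, sp=-1, e=sp−y≈0.350037; I≈-0.385848, D=e−e_prev≈1.720154; u=5/4·0.350037+3/4·(-0.385848)+3/4·1.720154≈1.438276; next y=4/5·(-1.350037)+1/2·1.438276≈-0.360892
n=8: y≈-0.360892, sp=-1, e=sp−y≈-0.639108; I≈-1.024956, D=e−e_prev≈-0.989145; u=5/4·(-0.639108)+3/4·(-1.024956)+3/4·(-0.989145)≈-2.309461; next y=4/5·(-0.360892)+1/2·(-2.309461)≈-1.443444
n=9: y≈-1.443444, sp=-1, e=sp−y≈0.443444; I≈-0.581512, D=e−e_prev≈1.082552; u=5/4·0.443444+3/4·(-0.581512)+3/4·1.082552≈0.930085; next y=4/5·(-1.443444)+1/2·0.930085≈-0.689713
n=10: y≈-0.689713, sp=-1, e=sp−y≈-0.310287; I≈-0.891799, D=e−e_prev≈-0.753732; u=5/4·(-0.310287)+3/4·(-0.891799)+3/4·(-0.753732)≈-1.622008; next y=4/5·(-0.689713)+1/2·(-1.622008)≈-1.362774
n=11: y≈-1.362774, sp=-1, e=sp−y≈0.362774; I≈-0.529026, D=e−e_prev≈0.673061; u=5/4·0.362774+3/4·(-0.529026)+3/4·0.673061≈0.561494; next y=4/5·(-1.362774)+1/2·0.561494≈-0.809472
n=12: y≈-0.809472, sp=-1, e=sp−y≈-0.190528; I≈-0.719554, D=e−e_prev≈-0.553302; u=5/4·(-0.190528)+3/4·(-0.719554)+3/4·(-0.553302)≈-1.192801; next y=4/5·(-0.809472)+1/2·(-1.192801)≈-1.243978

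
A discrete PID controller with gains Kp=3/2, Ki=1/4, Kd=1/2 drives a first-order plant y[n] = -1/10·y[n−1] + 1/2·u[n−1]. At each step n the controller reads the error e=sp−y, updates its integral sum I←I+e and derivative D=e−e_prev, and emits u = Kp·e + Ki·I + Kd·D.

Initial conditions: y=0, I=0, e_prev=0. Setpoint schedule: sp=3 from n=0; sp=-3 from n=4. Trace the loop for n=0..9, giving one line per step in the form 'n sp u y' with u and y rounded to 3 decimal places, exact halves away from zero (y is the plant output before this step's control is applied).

0 3 6.750 0.000
1 3 -1.594 3.375
2 3 10.146 -1.134
3 3 -5.297 5.186
4 -3 2.612 -3.167
5 -3 -9.300 1.623
6 -3 6.419 -4.812
7 -3 -15.478 3.691
8 -3 13.648 -8.108
9 -3 -26.395 7.635

(exact arithmetic carried between steps; '≈' marks a value shown rounded to 6 d.p. or computed from one; I and e_prev carry over from the previous line; the table rounds u and y to 3 d.p., halves away from zero)
n=0: y=0, sp=3, e=sp−y=3; I=3, D=e−e_prev=3; u=3/2·3+1/4·3+1/2·3=6.75; next y=-1/10·0+1/2·6.75=3.375
n=1: y=3.375, sp=3, e=sp−y=-0.375; I=2.625, D=e−e_prev=-3.375; u=3/2·(-0.375)+1/4·2.625+1/2·(-3.375)=-1.59375; next y=-1/10·3.375+1/2·(-1.59375)=-1.134375
n=2: y=-1.134375, sp=3, e=sp−y=4.134375; I=6.759375, D=e−e_prev=4.509375; u=3/2·4.134375+1/4·6.759375+1/2·4.509375≈10.146094; next y=-1/10·(-1.134375)+1/2·10.146094≈5.186484
n=3: y≈5.186484, sp=3, e=sp−y≈-2.186484; I≈4.572891, D=e−e_prev≈-6.320859; u=3/2·(-2.186484)+1/4·4.572891+1/2·(-6.320859)≈-5.296934; next y=-1/10·5.186484+1/2·(-5.296934)≈-3.167115
n=4: y≈-3.167115, sp=-3, e=sp−y≈0.167115; I≈4.740006, D=e−e_prev≈2.353600; u=3/2·0.167115+1/4·4.740006+1/2·2.353600≈2.612474; next y=-1/10·(-3.167115)+1/2·2.612474≈1.622949
n=5: y≈1.622949, sp=-3, e=sp−y≈-4.622949; I≈0.117057, D=e−e_prev≈-4.790064; u=3/2·(-4.622949)+1/4·0.117057+1/2·(-4.790064)≈-9.300190; next y=-1/10·1.622949+1/2·(-9.300190)≈-4.812390
n=6: y≈-4.812390, sp=-3, e=sp−y≈1.812390; I≈1.929447, D=e−e_prev≈6.435339; u=3/2·1.812390+1/4·1.929447+1/2·6.435339≈6.418616; next y=-1/10·(-4.812390)+1/2·6.418616≈3.690547
n=7: y≈3.690547, sp=-3, e=sp−y≈-6.690547; I≈-4.761100, D=e−e_prev≈-8.502937; u=3/2·(-6.690547)+1/4·(-4.761100)+1/2·(-8.502937)≈-15.477564; next y=-1/10·3.690547+1/2·(-15.477564)≈-8.107837
n=8: y≈-8.107837, sp=-3, e=sp−y≈5.107837; I≈0.346737, D=e−e_prev≈11.798384; u=3/2·5.107837+1/4·0.346737+1/2·11.798384≈13.647632; next y=-1/10·(-8.107837)+1/2·13.647632≈7.634599
n=9: y≈7.634599, sp=-3, e=sp−y≈-10.634599; I≈-10.287862, D=e−e_prev≈-15.742436; u=3/2·(-10.634599)+1/4·(-10.287862)+1/2·(-15.742436)≈-26.395083; next y=-1/10·7.634599+1/2·(-26.395083)≈-13.961001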